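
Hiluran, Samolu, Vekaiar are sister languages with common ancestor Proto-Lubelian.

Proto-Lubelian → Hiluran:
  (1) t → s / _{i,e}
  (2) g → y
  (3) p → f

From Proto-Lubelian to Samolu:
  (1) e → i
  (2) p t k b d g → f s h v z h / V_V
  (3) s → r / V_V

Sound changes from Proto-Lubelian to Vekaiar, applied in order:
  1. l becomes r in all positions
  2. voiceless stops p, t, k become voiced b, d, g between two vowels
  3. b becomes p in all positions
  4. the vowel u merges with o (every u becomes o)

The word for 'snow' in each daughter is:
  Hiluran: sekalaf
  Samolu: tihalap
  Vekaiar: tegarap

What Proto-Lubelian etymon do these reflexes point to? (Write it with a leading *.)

Position 3: Hiluran has k, Samolu has h, Vekaiar has g. Hiluran preserves k here (none of its changes turn any other segment into k), so the proto-segment is *k.
Position 7: Hiluran has f, Samolu has p, Vekaiar has p. Samolu preserves p here (none of its changes turn any other segment into p), so the proto-segment is *p.
Position 2: Hiluran has e, Samolu has i, Vekaiar has e. Hiluran preserves e here (none of its changes turn any other segment into e), so the proto-segment is *e.
Continuing position by position gives *tekalap; check it forward:
Hiluran: *tekalap
  tekalap → sekalap   [palatalisation]
  sekalap (rule 2 does not apply)
  sekalap → sekalaf   [unconditioned shift]
  giving Hiluran sekalaf.
Samolu: *tekalap > tikalap > tihalap  (by vowel merger, intervocalic lenition)
Vekaiar: *tekalap
  tekalap → tekarap   [unconditioned shift]
  tekarap → tegarap   [intervocalic voicing]
  tegarap (rule 3 does not apply)
  tegarap (rule 4 does not apply)
  giving Vekaiar tegarap.
*tekalap is the unique common source.

*tekalap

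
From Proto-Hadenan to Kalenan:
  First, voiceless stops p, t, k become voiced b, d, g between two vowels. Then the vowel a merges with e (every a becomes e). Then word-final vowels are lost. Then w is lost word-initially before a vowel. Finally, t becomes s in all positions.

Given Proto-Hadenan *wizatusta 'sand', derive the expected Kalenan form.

izeduss

Kalenan: *wizatusta
  wizatusta → wizadusta   [intervocalic voicing]
  wizadusta → wizeduste   [vowel merger]
  wizeduste → wizedust   [apocope]
  wizedust → izedust   [glide loss]
  izedust → izeduss   [unconditioned shift]
  giving Kalenan izeduss.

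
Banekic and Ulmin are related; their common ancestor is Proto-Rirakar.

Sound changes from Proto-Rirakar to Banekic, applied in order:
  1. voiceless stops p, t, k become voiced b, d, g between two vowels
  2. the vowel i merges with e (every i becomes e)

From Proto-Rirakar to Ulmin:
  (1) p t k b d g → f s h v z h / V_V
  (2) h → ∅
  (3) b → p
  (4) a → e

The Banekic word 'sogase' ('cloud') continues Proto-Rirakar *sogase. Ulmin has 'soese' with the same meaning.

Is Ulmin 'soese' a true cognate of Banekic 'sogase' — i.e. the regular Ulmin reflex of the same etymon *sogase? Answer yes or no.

Derive the expected Ulmin reflex of *sogase:
Ulmin: *sogase
  sogase → sohase   [intervocalic lenition]
  sohase → soase   [h-loss]
  soase (rule 3 does not apply)
  soase → soese   [vowel merger]
  giving Ulmin soese.
Ulmin 'soese' matches the regular reflex exactly, so the pair is cognate.

yes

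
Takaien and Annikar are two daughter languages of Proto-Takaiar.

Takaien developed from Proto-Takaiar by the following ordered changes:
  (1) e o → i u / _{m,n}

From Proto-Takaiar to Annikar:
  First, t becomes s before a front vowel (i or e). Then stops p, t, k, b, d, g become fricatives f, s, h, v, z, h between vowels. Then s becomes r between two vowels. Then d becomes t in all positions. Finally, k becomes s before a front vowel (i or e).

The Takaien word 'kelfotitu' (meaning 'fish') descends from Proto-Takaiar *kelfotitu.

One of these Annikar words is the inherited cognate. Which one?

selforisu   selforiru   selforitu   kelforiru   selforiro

Annikar: *kelfotitu
  kelfotitu → kelfositu   [palatalisation]
  kelfositu → kelfosisu   [intervocalic lenition]
  kelfosisu → kelforiru   [rhotacism]
  kelforiru (rule 4 does not apply)
  kelforiru → selforiru   [palatalisation]
  giving Annikar selforiru.
Among the options, 'selforiru' alone shows every Annikar change applied in order.

selforiru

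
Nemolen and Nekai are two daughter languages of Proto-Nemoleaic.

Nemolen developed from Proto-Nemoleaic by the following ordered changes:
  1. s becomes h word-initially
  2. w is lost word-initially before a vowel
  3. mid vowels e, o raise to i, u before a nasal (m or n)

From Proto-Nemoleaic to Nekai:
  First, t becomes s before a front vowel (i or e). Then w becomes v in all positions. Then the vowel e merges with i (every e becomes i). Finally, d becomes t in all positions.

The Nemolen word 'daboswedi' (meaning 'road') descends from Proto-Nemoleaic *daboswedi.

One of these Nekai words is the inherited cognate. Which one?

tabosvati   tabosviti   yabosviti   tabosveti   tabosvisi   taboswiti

tabosviti

Nekai: start from *daboswedi.
  rule 1: no change — daboswedi
  rule 2 (unconditioned shift): daboswedi → dabosvedi
  rule 3 (vowel merger): dabosvedi → dabosvidi
  rule 4 (unconditioned shift): dabosvidi → tabosviti
  ⇒ Nekai tabosviti
Among the options, 'tabosviti' alone shows every Nekai change applied in order.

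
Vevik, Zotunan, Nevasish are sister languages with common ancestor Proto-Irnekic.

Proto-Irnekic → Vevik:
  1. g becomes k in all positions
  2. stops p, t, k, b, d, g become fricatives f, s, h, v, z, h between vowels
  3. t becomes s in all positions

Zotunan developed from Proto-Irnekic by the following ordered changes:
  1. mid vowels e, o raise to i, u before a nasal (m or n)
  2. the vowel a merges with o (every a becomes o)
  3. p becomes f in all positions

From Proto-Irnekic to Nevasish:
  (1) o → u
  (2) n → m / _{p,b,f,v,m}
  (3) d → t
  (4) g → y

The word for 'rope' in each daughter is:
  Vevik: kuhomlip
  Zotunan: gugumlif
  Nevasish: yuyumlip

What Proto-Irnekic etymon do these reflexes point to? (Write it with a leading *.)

*gugomlip

Position 3: Vevik has h, Zotunan has g, Nevasish has y. Zotunan preserves g here (none of its changes turn any other segment into g), so the proto-segment is *g.
Position 1: Vevik has k, Zotunan has g, Nevasish has y. Zotunan preserves g here (none of its changes turn any other segment into g), so the proto-segment is *g.
Position 4: Vevik has o, Zotunan has u, Nevasish has u. Vevik preserves o here (none of its changes turn any other segment into o), so the proto-segment is *o.
Verify the candidate proto-form against each daughter:
Vevik: *gugomlip
  gugomlip → kukomlip   [unconditioned shift]
  kukomlip → kuhomlip   [intervocalic lenition]
  kuhomlip (rule 3 does not apply)
  giving Vevik kuhomlip.
Zotunan: *gugomlip
  gugomlip → gugumlip   [pre-nasal raising]
  gugumlip (rule 2 does not apply)
  gugumlip → gugumlif   [unconditioned shift]
  giving Zotunan gugumlif.
Nevasish: *gugomlip > gugumlip > yuyumlip  (by vowel merger, unconditioned shift)
No other proto-form is consistent with every reflex, so the reconstruction is *gugomlip.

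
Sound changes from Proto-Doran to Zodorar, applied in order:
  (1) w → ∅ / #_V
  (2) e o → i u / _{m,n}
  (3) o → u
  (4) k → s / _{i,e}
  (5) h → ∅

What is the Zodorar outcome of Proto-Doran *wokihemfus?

usiimfus

Zodorar: *wokihemfus > okihemfus > okihimfus > ukihimfus > usihimfus > usiimfus  (by glide loss, pre-nasal raising, vowel merger, palatalisation, h-loss)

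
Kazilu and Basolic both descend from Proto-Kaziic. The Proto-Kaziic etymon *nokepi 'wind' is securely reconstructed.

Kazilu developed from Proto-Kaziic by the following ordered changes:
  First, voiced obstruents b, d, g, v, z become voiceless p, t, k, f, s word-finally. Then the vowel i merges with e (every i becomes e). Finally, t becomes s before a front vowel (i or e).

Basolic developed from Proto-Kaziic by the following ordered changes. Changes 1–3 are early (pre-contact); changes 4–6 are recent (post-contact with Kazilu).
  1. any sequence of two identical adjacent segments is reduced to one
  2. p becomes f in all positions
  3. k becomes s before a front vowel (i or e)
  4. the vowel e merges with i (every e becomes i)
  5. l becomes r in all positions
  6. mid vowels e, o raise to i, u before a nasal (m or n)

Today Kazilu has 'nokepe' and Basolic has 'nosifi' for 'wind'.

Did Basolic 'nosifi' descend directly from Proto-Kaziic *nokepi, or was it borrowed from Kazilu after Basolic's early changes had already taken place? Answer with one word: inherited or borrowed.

If inherited, *nokepi would pass through all of Basolic's changes:
Basolic: *nokepi
  nokepi (rule 1 does not apply)
  nokepi → nokefi   [unconditioned shift]
  nokefi → nosefi   [palatalisation]
  nosefi → nosifi   [vowel merger]
  nosifi (rule 5 does not apply)
  nosifi (rule 6 does not apply)
  giving Basolic nosifi.
If borrowed from Kazilu 'nokepe' after the early changes, it would undergo only the recent ones:
  rule 4 (vowel merger): nokepe → nokipi
  rule 5 (unconditioned shift): no change (nokipi)
  rule 6 (pre-nasal raising): no change (nokipi)
  ⇒ as a loan: nokipi
Basolic 'nosifi' matches the inherited outcome exactly, so it is an inherited cognate, not a loan.

inherited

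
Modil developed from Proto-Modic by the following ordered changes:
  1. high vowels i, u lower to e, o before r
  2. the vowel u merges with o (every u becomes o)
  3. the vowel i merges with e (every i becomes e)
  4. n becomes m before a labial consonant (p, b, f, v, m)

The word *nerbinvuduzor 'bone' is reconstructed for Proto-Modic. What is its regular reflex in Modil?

nerbemvodozor

Modil: start from *nerbinvuduzor.
  rule 1: no change — nerbinvuduzor
  rule 2 (vowel merger): nerbinvuduzor → nerbinvodozor
  rule 3 (vowel merger): nerbinvodozor → nerbenvodozor
  rule 4 (nasal place assimilation): nerbenvodozor → nerbemvodozor
  ⇒ Modil nerbemvodozor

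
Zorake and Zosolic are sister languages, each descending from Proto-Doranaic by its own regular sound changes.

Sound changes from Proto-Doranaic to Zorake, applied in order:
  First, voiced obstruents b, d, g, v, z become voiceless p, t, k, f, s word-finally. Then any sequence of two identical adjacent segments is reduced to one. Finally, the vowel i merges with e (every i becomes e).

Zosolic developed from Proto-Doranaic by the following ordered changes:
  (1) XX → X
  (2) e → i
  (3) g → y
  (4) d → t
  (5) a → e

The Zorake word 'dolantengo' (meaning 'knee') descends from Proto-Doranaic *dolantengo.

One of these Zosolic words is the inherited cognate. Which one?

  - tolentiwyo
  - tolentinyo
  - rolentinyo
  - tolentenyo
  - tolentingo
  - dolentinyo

Zosolic: *dolantengo > dolantingo > dolantinyo > tolantinyo > tolentinyo  (by vowel merger, unconditioned shift, unconditioned shift, vowel merger)
The other candidates each miss or misapply at least one Zosolic change.

tolentinyo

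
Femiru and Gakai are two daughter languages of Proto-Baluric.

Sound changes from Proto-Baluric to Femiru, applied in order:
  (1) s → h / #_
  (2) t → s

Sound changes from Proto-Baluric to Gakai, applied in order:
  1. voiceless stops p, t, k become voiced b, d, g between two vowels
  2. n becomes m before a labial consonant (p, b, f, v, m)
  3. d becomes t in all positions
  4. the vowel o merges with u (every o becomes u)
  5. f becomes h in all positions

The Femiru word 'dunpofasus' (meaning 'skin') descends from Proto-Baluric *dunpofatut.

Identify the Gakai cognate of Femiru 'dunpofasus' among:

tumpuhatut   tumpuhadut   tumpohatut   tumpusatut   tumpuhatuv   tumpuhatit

Gakai: start from *dunpofatut.
  rule 1 (intervocalic voicing): dunpofatut → dunpofadut
  rule 2 (nasal place assimilation): dunpofadut → dumpofadut
  rule 3 (unconditioned shift): dumpofadut → tumpofatut
  rule 4 (vowel merger): tumpofatut → tumpufatut
  rule 5 (unconditioned shift): tumpufatut → tumpuhatut
  ⇒ Gakai tumpuhatut
The other candidates each miss or misapply at least one Gakai change.

tumpuhatut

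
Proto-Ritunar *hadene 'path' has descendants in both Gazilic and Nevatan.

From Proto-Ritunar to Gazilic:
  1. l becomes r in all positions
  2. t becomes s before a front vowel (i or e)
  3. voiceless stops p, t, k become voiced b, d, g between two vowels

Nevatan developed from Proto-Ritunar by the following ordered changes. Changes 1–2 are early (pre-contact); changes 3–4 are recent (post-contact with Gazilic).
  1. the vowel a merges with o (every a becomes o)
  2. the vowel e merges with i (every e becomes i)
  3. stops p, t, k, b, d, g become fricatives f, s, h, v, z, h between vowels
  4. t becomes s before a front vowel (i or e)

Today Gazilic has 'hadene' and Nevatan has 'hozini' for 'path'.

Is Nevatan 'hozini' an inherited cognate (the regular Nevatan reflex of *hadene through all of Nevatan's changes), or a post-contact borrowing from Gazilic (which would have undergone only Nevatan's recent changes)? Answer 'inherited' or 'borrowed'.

If inherited, *hadene would pass through all of Nevatan's changes:
Nevatan: *hadene > hodene > hodini > hozini  (by vowel merger, vowel merger, intervocalic lenition)
If borrowed from Gazilic 'hadene' after the early changes, it would undergo only the recent ones:
  rule 3 (intervocalic lenition): hadene → hazene
  rule 4 (palatalisation): no change (hazene)
  ⇒ as a loan: hazene
Nevatan 'hozini' matches the inherited outcome exactly, so it is an inherited cognate, not a loan.

inherited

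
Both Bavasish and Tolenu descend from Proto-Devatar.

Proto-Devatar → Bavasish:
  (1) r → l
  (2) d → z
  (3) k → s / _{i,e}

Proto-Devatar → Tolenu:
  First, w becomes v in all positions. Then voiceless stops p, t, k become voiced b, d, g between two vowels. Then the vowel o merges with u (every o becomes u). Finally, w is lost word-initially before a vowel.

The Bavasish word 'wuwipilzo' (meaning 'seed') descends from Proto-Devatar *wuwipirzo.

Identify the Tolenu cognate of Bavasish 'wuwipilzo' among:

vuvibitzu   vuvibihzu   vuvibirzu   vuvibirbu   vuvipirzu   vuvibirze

Tolenu: *wuwipirzo
  wuwipirzo → vuvipirzo   [unconditioned shift]
  vuvipirzo → vuvibirzo   [intervocalic voicing]
  vuvibirzo → vuvibirzu   [vowel merger]
  vuvibirzu (rule 4 does not apply)
  giving Tolenu vuvibirzu.
The other candidates each miss or misapply at least one Tolenu change.

vuvibirzu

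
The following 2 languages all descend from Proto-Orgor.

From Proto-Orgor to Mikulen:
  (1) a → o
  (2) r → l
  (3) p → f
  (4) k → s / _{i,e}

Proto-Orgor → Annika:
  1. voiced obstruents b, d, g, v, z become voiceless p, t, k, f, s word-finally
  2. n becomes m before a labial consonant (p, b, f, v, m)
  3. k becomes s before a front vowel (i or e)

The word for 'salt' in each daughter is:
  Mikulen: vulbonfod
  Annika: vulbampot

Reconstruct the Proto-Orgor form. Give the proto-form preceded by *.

*vulbanpod

Position 5: Mikulen has o, Annika has a. Annika preserves a here (none of its changes turn any other segment into a), so the proto-segment is *a.
Position 9: Mikulen has d, Annika has t. Mikulen preserves d here (none of its changes turn any other segment into d), so the proto-segment is *d.
This points to *vulbanpod. Verify forward in each daughter:
Mikulen: *vulbanpod
  vulbanpod → vulbonpod   [vowel merger]
  vulbonpod (rule 2 does not apply)
  vulbonpod → vulbonfod   [unconditioned shift]
  vulbonfod (rule 4 does not apply)
  giving Mikulen vulbonfod.
Annika: start from *vulbanpod.
  rule 1 (final devoicing): vulbanpod → vulbanpot
  rule 2 (nasal place assimilation): vulbanpot → vulbampot
  rule 3: no change — vulbampot
  ⇒ Annika vulbampot
Only *vulbanpod yields all of Mikulen vulbonfod, Annika vulbampot.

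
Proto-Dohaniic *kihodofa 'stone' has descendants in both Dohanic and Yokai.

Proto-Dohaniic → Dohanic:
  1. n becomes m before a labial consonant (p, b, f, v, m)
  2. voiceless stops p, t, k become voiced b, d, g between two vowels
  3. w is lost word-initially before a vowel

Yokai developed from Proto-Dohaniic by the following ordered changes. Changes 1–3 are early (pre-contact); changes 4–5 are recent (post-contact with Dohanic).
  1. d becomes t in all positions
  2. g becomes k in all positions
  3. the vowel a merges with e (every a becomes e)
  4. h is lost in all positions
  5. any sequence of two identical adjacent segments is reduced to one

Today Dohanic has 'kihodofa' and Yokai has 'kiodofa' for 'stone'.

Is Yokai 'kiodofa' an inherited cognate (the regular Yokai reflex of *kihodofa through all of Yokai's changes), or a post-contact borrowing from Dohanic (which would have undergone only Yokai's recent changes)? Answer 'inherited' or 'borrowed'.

If inherited, *kihodofa would pass through all of Yokai's changes:
Yokai: *kihodofa > kihotofa > kihotofe > kiotofe  (by unconditioned shift, vowel merger, h-loss)
If borrowed from Dohanic 'kihodofa' after the early changes, it would undergo only the recent ones:
  rule 4 (h-loss): kihodofa → kiodofa
  rule 5 (degemination): no change (kiodofa)
  ⇒ as a loan: kiodofa
Yokai 'kiodofa' matches the loan outcome 'kiodofa', not the inherited 'kiotofe' — it skipped the early Yokai changes, so it was borrowed from Dohanic.

borrowed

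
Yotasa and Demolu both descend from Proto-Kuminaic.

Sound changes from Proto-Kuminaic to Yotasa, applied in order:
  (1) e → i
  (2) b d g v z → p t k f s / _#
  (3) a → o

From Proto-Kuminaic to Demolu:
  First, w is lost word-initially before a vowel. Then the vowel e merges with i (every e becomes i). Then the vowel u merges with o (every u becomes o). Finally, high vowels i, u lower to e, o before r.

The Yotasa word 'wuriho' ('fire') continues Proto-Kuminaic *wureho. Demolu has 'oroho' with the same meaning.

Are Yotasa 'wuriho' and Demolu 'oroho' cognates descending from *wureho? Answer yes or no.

Derive the expected Demolu reflex of *wureho:
Demolu: *wureho > ureho > uriho > oriho  (by glide loss, vowel merger, vowel merger)
The regular Demolu reflex would be 'oriho', but the attested form is 'oroho'. The correspondence is irregular, so they are not cognates (the Demolu form has a different source).

no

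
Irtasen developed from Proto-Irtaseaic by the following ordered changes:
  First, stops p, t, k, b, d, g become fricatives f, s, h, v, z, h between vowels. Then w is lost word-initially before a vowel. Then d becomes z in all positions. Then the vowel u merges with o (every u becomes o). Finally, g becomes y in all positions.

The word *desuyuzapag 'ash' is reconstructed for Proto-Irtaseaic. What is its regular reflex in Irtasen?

Irtasen: start from *desuyuzapag.
  rule 1 (intervocalic lenition): desuyuzapag → desuyuzafag
  rule 2: no change — desuyuzafag
  rule 3 (unconditioned shift): desuyuzafag → zesuyuzafag
  rule 4 (vowel merger): zesuyuzafag → zesoyozafag
  rule 5 (unconditioned shift): zesoyozafag → zesoyozafay
  ⇒ Irtasen zesoyozafay

zesoyozafay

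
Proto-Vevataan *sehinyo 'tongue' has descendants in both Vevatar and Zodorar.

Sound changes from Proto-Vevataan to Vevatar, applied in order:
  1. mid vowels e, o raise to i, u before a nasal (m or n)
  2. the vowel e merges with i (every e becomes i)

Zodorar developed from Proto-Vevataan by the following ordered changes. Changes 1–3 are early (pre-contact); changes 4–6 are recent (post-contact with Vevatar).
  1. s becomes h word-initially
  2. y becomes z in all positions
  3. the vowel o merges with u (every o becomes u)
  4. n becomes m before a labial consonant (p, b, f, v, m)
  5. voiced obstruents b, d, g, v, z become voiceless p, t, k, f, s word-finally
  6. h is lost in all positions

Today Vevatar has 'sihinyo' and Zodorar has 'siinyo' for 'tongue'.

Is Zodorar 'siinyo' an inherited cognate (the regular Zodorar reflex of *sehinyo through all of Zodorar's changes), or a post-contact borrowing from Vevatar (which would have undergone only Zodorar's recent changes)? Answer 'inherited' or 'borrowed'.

If inherited, *sehinyo would pass through all of Zodorar's changes:
Zodorar: *sehinyo > hehinyo > hehinzo > hehinzu > einzu  (by debuccalisation, unconditioned shift, vowel merger, h-loss)
If borrowed from Vevatar 'sihinyo' after the early changes, it would undergo only the recent ones:
  rule 4 (nasal place assimilation): no change (sihinyo)
  rule 5 (final devoicing): no change (sihinyo)
  rule 6 (h-loss): sihinyo → siinyo
  ⇒ as a loan: siinyo
Zodorar 'siinyo' matches the loan outcome 'siinyo', not the inherited 'einzu' — it skipped the early Zodorar changes, so it was borrowed from Vevatar.

borrowed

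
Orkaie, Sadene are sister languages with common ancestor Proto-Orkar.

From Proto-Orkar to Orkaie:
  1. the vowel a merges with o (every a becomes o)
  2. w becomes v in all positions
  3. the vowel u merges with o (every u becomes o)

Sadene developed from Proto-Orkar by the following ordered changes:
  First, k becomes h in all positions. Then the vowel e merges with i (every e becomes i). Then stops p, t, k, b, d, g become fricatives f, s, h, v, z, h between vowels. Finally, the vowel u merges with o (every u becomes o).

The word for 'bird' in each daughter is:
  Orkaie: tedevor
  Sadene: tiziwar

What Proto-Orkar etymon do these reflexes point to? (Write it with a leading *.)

*tedewar

Position 4: Orkaie has e, Sadene has i. Orkaie preserves e here (none of its changes turn any other segment into e), so the proto-segment is *e.
Position 6: Orkaie has o, Sadene has a. Sadene preserves a here (none of its changes turn any other segment into a), so the proto-segment is *a.
This points to *tedewar. Verify forward in each daughter:
Orkaie: *tedewar
  tedewar → tedewor   [vowel merger]
  tedewor → tedevor   [unconditioned shift]
  tedevor (rule 3 does not apply)
  giving Orkaie tedevor.
Sadene: start from *tedewar.
  rule 1: no change — tedewar
  rule 2 (vowel merger): tedewar → tidiwar
  rule 3 (intervocalic lenition): tidiwar → tiziwar
  rule 4: no change — tiziwar
  ⇒ Sadene tiziwar
*tedewar is the unique common source.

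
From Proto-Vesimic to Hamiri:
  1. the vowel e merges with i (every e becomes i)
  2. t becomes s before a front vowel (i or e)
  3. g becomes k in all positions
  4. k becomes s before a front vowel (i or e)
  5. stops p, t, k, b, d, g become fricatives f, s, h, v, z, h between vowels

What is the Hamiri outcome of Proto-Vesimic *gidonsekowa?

sizonsihowa

Hamiri: start from *gidonsekowa.
  rule 1 (vowel merger): gidonsekowa → gidonsikowa
  rule 2: no change — gidonsikowa
  rule 3 (unconditioned shift): gidonsikowa → kidonsikowa
  rule 4 (palatalisation): kidonsikowa → sidonsikowa
  rule 5 (intervocalic lenition): sidonsikowa → sizonsihowa
  ⇒ Hamiri sizonsihowa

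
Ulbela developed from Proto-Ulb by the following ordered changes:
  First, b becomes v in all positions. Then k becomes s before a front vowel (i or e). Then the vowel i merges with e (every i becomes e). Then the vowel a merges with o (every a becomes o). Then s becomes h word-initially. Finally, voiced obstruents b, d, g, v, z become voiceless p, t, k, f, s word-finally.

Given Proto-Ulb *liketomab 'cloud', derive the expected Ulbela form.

Ulbela: *liketomab > liketomav > lisetomav > lesetomav > lesetomov > lesetomof  (by unconditioned shift, palatalisation, vowel merger, vowel merger, final devoicing)

lesetomof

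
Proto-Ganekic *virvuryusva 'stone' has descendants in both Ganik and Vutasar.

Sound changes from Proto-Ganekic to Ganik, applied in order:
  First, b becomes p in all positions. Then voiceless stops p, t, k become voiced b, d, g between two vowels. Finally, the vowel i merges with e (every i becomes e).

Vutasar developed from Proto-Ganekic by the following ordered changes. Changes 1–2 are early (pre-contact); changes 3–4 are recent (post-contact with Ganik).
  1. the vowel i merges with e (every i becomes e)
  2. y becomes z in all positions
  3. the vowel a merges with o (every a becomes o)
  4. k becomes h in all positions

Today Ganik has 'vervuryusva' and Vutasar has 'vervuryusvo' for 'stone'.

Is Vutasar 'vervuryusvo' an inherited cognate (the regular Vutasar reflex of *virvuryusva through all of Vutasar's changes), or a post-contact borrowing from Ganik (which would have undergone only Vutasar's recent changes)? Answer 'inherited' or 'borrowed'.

borrowed

If inherited, *virvuryusva would pass through all of Vutasar's changes:
Vutasar: *virvuryusva
  virvuryusva → vervuryusva   [vowel merger]
  vervuryusva → vervurzusva   [unconditioned shift]
  vervurzusva → vervurzusvo   [vowel merger]
  vervurzusvo (rule 4 does not apply)
  giving Vutasar vervurzusvo.
If borrowed from Ganik 'vervuryusva' after the early changes, it would undergo only the recent ones:
  rule 3 (vowel merger): vervuryusva → vervuryusvo
  rule 4 (unconditioned shift): no change (vervuryusvo)
  ⇒ as a loan: vervuryusvo
Vutasar 'vervuryusvo' matches the loan outcome 'vervuryusvo', not the inherited 'vervurzusvo' — it skipped the early Vutasar changes, so it was borrowed from Ganik.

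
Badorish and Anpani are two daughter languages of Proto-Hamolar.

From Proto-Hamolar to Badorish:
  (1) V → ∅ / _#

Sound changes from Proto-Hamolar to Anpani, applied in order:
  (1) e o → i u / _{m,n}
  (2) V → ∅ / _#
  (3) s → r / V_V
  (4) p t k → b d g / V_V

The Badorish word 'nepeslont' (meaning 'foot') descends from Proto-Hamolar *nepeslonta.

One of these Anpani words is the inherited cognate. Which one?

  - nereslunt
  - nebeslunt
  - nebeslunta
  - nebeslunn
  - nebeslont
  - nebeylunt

Anpani: *nepeslonta > nepeslunta > nepeslunt > nebeslunt  (by pre-nasal raising, apocope, intervocalic voicing)

nebeslunt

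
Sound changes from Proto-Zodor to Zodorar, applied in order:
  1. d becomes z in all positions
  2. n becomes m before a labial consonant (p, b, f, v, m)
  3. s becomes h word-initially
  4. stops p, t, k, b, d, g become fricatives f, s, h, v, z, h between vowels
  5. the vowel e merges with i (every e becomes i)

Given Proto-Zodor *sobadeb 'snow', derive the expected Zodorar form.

hovazib

Zodorar: start from *sobadeb.
  rule 1 (unconditioned shift): sobadeb → sobazeb
  rule 2: no change — sobazeb
  rule 3 (debuccalisation): sobazeb → hobazeb
  rule 4 (intervocalic lenition): hobazeb → hovazeb
  rule 5 (vowel merger): hovazeb → hovazib
  ⇒ Zodorar hovazib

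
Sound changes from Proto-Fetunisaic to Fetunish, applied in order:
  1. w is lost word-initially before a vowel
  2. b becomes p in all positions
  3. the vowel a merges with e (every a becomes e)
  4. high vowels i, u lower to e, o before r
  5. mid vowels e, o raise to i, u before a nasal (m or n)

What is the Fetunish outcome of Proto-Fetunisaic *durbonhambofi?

dorpunhimpofi

Fetunish: *durbonhambofi > durponhampofi > durponhempofi > dorponhempofi > dorpunhimpofi  (by unconditioned shift, vowel merger, pre-rhotic lowering, pre-nasal raising)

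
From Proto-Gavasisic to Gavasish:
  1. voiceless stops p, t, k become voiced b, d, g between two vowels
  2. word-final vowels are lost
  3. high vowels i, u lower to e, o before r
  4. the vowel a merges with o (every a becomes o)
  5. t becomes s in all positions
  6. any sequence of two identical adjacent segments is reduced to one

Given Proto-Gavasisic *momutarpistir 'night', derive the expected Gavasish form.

Gavasish: *momutarpistir
  momutarpistir → momudarpistir   [intervocalic voicing]
  momudarpistir (rule 2 does not apply)
  momudarpistir → momudarpister   [pre-rhotic lowering]
  momudarpister → momudorpister   [vowel merger]
  momudorpister → momudorpisser   [unconditioned shift]
  momudorpisser → momudorpiser   [degemination]
  giving Gavasish momudorpiser.

momudorpiser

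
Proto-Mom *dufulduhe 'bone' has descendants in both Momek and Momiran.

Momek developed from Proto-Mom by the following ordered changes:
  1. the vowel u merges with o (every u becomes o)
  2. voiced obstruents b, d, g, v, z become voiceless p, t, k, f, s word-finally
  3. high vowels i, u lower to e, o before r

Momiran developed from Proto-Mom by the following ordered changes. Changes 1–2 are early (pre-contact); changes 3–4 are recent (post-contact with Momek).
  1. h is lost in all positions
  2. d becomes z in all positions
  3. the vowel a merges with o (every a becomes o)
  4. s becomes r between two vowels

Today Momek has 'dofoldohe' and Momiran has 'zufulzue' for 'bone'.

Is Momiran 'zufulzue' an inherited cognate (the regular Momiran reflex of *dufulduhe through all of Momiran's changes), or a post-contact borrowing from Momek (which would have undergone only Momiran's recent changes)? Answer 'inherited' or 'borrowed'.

inherited

If inherited, *dufulduhe would pass through all of Momiran's changes:
Momiran: *dufulduhe > dufuldue > zufulzue  (by h-loss, unconditioned shift)
If borrowed from Momek 'dofoldohe' after the early changes, it would undergo only the recent ones:
  rule 3 (vowel merger): no change (dofoldohe)
  rule 4 (rhotacism): no change (dofoldohe)
  ⇒ as a loan: dofoldohe
Momiran 'zufulzue' matches the inherited outcome exactly, so it is an inherited cognate, not a loan.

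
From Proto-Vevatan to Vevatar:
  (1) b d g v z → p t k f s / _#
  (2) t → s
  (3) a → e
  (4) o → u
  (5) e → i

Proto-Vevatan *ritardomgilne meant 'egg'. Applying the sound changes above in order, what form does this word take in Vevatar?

risirdumgilni

Vevatar: *ritardomgilne > risardomgilne > riserdomgilne > riserdumgilne > risirdumgilni  (by unconditioned shift, vowel merger, vowel merger, vowel merger)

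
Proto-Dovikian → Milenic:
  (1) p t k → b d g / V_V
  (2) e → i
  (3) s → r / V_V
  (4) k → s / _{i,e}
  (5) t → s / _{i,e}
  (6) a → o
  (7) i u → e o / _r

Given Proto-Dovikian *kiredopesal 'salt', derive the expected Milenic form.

seridoberol

Milenic: *kiredopesal
  kiredopesal → kiredobesal   [intervocalic voicing]
  kiredobesal → kiridobisal   [vowel merger]
  kiridobisal → kiridobiral   [rhotacism]
  kiridobiral → siridobiral   [palatalisation]
  siridobiral (rule 5 does not apply)
  siridobiral → siridobirol   [vowel merger]
  siridobirol → seridoberol   [pre-rhotic lowering]
  giving Milenic seridoberol.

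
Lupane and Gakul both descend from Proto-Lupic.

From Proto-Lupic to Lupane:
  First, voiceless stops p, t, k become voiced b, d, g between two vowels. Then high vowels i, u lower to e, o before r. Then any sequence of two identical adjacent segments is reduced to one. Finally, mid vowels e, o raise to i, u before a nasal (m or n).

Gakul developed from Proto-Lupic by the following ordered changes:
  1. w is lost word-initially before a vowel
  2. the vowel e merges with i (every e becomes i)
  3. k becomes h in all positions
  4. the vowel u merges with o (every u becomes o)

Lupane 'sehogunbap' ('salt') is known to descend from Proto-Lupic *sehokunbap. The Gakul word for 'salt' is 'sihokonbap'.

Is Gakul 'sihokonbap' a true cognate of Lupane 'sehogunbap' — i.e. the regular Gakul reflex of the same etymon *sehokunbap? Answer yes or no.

no

Derive the expected Gakul reflex of *sehokunbap:
Gakul: start from *sehokunbap.
  rule 1: no change — sehokunbap
  rule 2 (vowel merger): sehokunbap → sihokunbap
  rule 3 (unconditioned shift): sihokunbap → sihohunbap
  rule 4 (vowel merger): sihohunbap → sihohonbap
  ⇒ Gakul sihohonbap
The regular Gakul reflex would be 'sihohonbap', but the attested form is 'sihokonbap'. The correspondence is irregular, so they are not cognates (the Gakul form has a different source).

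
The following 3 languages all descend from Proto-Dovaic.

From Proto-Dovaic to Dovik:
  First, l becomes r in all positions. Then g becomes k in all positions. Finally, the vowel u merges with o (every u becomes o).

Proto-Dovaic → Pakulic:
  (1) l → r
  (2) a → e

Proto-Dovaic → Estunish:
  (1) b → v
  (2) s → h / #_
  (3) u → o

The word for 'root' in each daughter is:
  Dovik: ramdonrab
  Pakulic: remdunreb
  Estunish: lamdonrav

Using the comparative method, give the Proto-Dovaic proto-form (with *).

Position 8: Dovik has a, Pakulic has e, Estunish has a. Dovik preserves a here (none of its changes turn any other segment into a), so the proto-segment is *a.
Position 1: Dovik has r, Pakulic has r, Estunish has l. Estunish preserves l here (none of its changes turn any other segment into l), so the proto-segment is *l.
Verify the candidate proto-form against each daughter:
Dovik: *lamdunrab > ramdunrab > ramdonrab  (by unconditioned shift, vowel merger)
Pakulic: start from *lamdunrab.
  rule 1 (unconditioned shift): lamdunrab → ramdunrab
  rule 2 (vowel merger): ramdunrab → remdunreb
  ⇒ Pakulic remdunreb
Estunish: *lamdunrab
  lamdunrab → lamdunrav   [unconditioned shift]
  lamdunrav (rule 2 does not apply)
  lamdunrav → lamdonrav   [vowel merger]
  giving Estunish lamdonrav.
*lamdunrab is the unique common source.

*lamdunrab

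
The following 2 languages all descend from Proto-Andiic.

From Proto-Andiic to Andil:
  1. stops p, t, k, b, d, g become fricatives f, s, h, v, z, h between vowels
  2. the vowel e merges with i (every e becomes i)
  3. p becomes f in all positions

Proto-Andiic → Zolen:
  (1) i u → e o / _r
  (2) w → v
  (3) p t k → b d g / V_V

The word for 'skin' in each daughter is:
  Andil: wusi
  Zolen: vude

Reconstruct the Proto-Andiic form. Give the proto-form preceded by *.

Position 1: Andil has w, Zolen has v. Andil preserves w here (none of its changes turn any other segment into w), so the proto-segment is *w.
Position 3: Andil has s, Zolen has d. Taking the neighbouring segments as reconstructed: Andil s could go back to *t or *s; Zolen d could go back to *t or *d — the one source consistent with every daughter is *t.
Position 4: Andil has i, Zolen has e. Taking the neighbouring segments as reconstructed: Andil i could go back to *e or *i; Zolen e can only go back to *e — the one source consistent with every daughter is *e.
This points to *wute. Verify forward in each daughter:
Andil: start from *wute.
  rule 1 (intervocalic lenition): wute → wuse
  rule 2 (vowel merger): wuse → wusi
  rule 3: no change — wusi
  ⇒ Andil wusi
Zolen: start from *wute.
  rule 1: no change — wute
  rule 2 (unconditioned shift): wute → vute
  rule 3 (intervocalic voicing): vute → vude
  ⇒ Zolen vude
*wute is the unique common source.

*wute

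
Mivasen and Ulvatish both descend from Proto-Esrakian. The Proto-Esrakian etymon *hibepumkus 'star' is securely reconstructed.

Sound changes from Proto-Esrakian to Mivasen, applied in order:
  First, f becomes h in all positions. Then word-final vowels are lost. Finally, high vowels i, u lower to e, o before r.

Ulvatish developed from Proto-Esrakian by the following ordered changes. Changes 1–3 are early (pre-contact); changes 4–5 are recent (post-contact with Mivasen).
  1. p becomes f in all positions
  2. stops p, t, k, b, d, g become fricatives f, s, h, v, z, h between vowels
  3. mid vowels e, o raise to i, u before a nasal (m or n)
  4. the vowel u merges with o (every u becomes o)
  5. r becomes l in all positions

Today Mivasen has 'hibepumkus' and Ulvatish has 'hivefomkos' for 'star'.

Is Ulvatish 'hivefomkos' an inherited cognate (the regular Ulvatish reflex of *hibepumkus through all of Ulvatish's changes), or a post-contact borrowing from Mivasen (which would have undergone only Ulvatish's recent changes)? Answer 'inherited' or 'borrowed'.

inherited

If inherited, *hibepumkus would pass through all of Ulvatish's changes:
Ulvatish: start from *hibepumkus.
  rule 1 (unconditioned shift): hibepumkus → hibefumkus
  rule 2 (intervocalic lenition): hibefumkus → hivefumkus
  rule 3: no change — hivefumkus
  rule 4 (vowel merger): hivefumkus → hivefomkos
  rule 5: no change — hivefomkos
  ⇒ Ulvatish hivefomkos
If borrowed from Mivasen 'hibepumkus' after the early changes, it would undergo only the recent ones:
  rule 4 (vowel merger): hibepumkus → hibepomkos
  rule 5 (unconditioned shift): no change (hibepomkos)
  ⇒ as a loan: hibepomkos
Ulvatish 'hivefomkos' matches the inherited outcome exactly, so it is an inherited cognate, not a loan.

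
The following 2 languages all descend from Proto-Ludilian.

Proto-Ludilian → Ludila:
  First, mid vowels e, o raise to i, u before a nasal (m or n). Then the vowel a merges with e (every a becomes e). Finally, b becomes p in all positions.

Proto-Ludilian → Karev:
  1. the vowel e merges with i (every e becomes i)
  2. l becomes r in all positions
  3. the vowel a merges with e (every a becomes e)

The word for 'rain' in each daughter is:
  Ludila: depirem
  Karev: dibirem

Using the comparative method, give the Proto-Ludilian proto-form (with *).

Position 6: Ludila has e, Karev has e. In Karev, e can only continue *a, so the proto-segment is *a.
Position 3: Ludila has p, Karev has b. Karev preserves b here (none of its changes turn any other segment into b), so the proto-segment is *b.
Position 2: Ludila has e, Karev has i. Taking the neighbouring segments as reconstructed: Ludila e could go back to *a or *e; Karev i could go back to *e or *i — the one source consistent with every daughter is *e.
Verify the candidate proto-form against each daughter:
Ludila: *debiram
  debiram (rule 1 does not apply)
  debiram → debirem   [vowel merger]
  debirem → depirem   [unconditioned shift]
  giving Ludila depirem.
Karev: start from *debiram.
  rule 1 (vowel merger): debiram → dibiram
  rule 2: no change — dibiram
  rule 3 (vowel merger): dibiram → dibirem
  ⇒ Karev dibirem
No other proto-form is consistent with every reflex, so the reconstruction is *debiram.

*debiram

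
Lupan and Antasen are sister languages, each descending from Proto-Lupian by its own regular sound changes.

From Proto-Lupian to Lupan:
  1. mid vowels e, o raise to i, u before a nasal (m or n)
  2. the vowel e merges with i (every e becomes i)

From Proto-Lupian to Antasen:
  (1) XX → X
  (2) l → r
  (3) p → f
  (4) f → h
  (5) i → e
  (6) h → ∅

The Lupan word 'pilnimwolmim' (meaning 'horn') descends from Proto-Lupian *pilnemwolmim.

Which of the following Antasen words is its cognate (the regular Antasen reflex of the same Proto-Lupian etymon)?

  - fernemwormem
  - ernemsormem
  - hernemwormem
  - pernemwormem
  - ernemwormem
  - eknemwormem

ernemwormem

Antasen: *pilnemwolmim > pirnemwormim > firnemwormim > hirnemwormim > hernemwormem > ernemwormem  (by unconditioned shift, unconditioned shift, unconditioned shift, vowel merger, h-loss)
The other candidates each miss or misapply at least one Antasen change.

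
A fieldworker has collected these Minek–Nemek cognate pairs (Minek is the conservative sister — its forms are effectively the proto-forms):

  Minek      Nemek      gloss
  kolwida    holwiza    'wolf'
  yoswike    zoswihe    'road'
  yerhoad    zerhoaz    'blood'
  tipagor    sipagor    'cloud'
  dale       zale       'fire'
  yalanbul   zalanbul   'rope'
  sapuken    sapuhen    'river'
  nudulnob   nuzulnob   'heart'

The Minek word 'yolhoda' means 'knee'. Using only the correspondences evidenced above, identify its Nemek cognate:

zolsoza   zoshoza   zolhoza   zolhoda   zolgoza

zolhoza

yoswike ~ zoswihe — Minek y corresponds to Nemek z word-initially before a back vowel.
kolwida ~ holwiza — Minek d corresponds to Nemek z between vowels (before a back vowel).
Applying these to Minek 'yolhoda':
  yolhoda → zolhoda   (y→z word-initially before a back vowel)
  zolhoda → zolhoza   (d→z between vowels (before a back vowel))
So the Nemek cognate is 'zolhoza'.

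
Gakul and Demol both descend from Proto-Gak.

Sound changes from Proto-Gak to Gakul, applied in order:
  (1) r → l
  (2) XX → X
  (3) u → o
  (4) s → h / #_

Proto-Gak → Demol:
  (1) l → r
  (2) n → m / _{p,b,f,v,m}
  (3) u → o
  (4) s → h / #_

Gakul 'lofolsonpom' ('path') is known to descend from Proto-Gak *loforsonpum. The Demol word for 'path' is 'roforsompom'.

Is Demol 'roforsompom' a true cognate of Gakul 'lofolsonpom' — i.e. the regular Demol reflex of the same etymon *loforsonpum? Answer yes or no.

Derive the expected Demol reflex of *loforsonpum:
Demol: *loforsonpum > roforsonpum > roforsompum > roforsompom  (by unconditioned shift, nasal place assimilation, vowel merger)
Demol 'roforsompom' matches the regular reflex exactly, so the pair is cognate.

yes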